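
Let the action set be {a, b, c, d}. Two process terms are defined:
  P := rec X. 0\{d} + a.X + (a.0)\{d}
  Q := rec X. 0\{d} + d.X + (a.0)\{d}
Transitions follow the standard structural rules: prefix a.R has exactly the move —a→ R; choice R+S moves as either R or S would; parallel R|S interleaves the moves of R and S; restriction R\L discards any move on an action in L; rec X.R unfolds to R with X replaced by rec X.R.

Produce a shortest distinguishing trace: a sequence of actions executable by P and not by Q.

aa

Reachable graph of P (2 states):
  s0 = rec X. 0\{d} + a.X + (a.0)\{d} → —a→ s0, —a→ s1
  s1 = 0\{d} → ·
Reachable graph of Q (2 states):
  t0 = rec X. 0\{d} + d.X + (a.0)\{d} → —a→ t1, —d→ t0
  t1 = 0\{d} → ·
Trace ⟨aa⟩ through P, begin at {s0}:
  [1] a ⇒ {s0, s1}
  [2] a ⇒ {s0, s1}
  ✓ P
Trace ⟨aa⟩ through Q, begin at {t0}:
  [1] a ⇒ {t1}
  [2] a ⇒ ∅  — Q cannot continue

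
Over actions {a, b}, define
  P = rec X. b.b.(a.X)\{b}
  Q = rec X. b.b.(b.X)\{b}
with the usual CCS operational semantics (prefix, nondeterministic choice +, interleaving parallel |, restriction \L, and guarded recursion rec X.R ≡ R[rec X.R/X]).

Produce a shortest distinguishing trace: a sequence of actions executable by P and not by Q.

LTS(P): 4 reachable states
  p0 = rec X. b.b.(a.X)\{b} ⊢ -b-> p1
  p1 = b.(a.(rec X. b.b.(a.X)\{b}))\{b} ⊢ -b-> p2
  p2 = (a.(rec X. b.b.(a.X)\{b}))\{b} ⊢ -a-> p3
  p3 = (rec X. b.b.(a.X)\{b})\{b} ⊢ stopped
LTS(Q): 3 reachable states
  q0 = rec X. b.b.(b.X)\{b} ⊢ -b-> q1
  q1 = b.(b.(rec X. b.b.(b.X)\{b}))\{b} ⊢ -b-> q2
  q2 = (b.(rec X. b.b.(b.X)\{b}))\{b} ⊢ stopped
Run σ = ⟨bba⟩ on P: start {p0}
  [1] b ⇒ {p1}
  [2] b ⇒ {p2}
  [3] a ⇒ {p3}
  P completes σ.
Run σ = ⟨bba⟩ on Q: start {q0}
  [1] b ⇒ {q1}
  [2] b ⇒ {q2}
  [3] a ⇒ ∅  — Q cannot continue

bba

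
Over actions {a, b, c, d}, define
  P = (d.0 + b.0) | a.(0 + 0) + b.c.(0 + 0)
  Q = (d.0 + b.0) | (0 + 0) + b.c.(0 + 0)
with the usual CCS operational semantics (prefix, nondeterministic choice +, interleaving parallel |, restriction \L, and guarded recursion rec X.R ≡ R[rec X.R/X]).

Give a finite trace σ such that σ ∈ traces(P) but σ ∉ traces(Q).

a

Reachable graph of P (6 states):
  u0 = (d.0 + b.0) | a.(0 + 0) + b.c.(0 + 0) ⊢ =a=> u1, =b=> u2, =b=> u3, =d=> u2
  u1 = (d.0 + b.0) | (0 + 0) ⊢ =b=> u4, =d=> u4
  u2 = 0 | a.(0 + 0) ⊢ =a=> u4
  u3 = c.(0 + 0) ⊢ =c=> u5
  u4 = 0 | (0 + 0) ⊢ ∅
  u5 = 0 + 0 ⊢ ∅
Reachable graph of Q (4 states):
  v0 = (d.0 + b.0) | (0 + 0) + b.c.(0 + 0) ⊢ =b=> v1, =b=> v2, =d=> v1
  v1 = 0 | (0 + 0) ⊢ ∅
  v2 = c.(0 + 0) ⊢ =c=> v3
  v3 = 0 + 0 ⊢ ∅
Executing a from P (initial set {u0}):
  after a @ step 1: {u1}
  ✓ P
Executing a from Q (initial set {v0}):
  after a @ step 1: ∅ (Q stuck)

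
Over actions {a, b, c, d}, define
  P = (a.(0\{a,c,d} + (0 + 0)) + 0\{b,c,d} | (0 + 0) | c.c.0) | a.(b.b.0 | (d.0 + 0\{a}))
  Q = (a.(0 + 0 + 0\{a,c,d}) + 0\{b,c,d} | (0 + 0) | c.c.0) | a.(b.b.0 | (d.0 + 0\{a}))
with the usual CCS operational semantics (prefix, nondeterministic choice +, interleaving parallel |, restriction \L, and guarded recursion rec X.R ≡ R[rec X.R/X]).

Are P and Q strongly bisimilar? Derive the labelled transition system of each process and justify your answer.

Reachable graph of P (28 states):
  u0 = (a.(0\{a,c,d} + (0 + 0)) + 0\{b,c,d} | (0 + 0) | c.c.0) | a.(b.b.0 | (d.0 + 0\{a})) → --a--▸ u1, --a--▸ u2, --c--▸ u3
  u1 = (0\{a,c,d} + (0 + 0)) | a.(b.b.0 | (d.0 + 0\{a})) → --a--▸ u4
  u2 = (a.(0\{a,c,d} + (0 + 0)) + 0\{b,c,d} | (0 + 0) | c.c.0) | (b.b.0 | (d.0 + 0\{a})) → --a--▸ u4, --b--▸ u5, --c--▸ u6, --d--▸ u7
  u3 = 0\{b,c,d} | (0 + 0) | c.0 | a.(b.b.0 | (d.0 + 0\{a})) → --a--▸ u6, --c--▸ u8
  u4 = (0\{a,c,d} + (0 + 0)) | (b.b.0 | (d.0 + 0\{a})) → --b--▸ u9, --d--▸ u10
  u5 = (a.(0\{a,c,d} + (0 + 0)) + 0\{b,c,d} | (0 + 0) | c.c.0) | (b.0 | (d.0 + 0\{a})) → --a--▸ u9, --b--▸ u11, --c--▸ u12, --d--▸ u13
  u6 = 0\{b,c,d} | (0 + 0) | c.0 | (b.b.0 | (d.0 + 0\{a})) → --b--▸ u12, --c--▸ u14, --d--▸ u15
  u7 = (a.(0\{a,c,d} + (0 + 0)) + 0\{b,c,d} | (0 + 0) | c.c.0) | (b.b.0 | 0) → --a--▸ u10, --b--▸ u13, --c--▸ u15
  u8 = 0\{b,c,d} | (0 + 0) | 0 | a.(b.b.0 | (d.0 + 0\{a})) → --a--▸ u14
  u9 = (0\{a,c,d} + (0 + 0)) | (b.0 | (d.0 + 0\{a})) → --b--▸ u16, --d--▸ u17
  u10 = (0\{a,c,d} + (0 + 0)) | (b.b.0 | 0) → --b--▸ u17
  u11 = (a.(0\{a,c,d} + (0 + 0)) + 0\{b,c,d} | (0 + 0) | c.c.0) | (0 | (d.0 + 0\{a})) → --a--▸ u16, --c--▸ u18, --d--▸ u19
  u12 = 0\{b,c,d} | (0 + 0) | c.0 | (b.0 | (d.0 + 0\{a})) → --b--▸ u18, --c--▸ u20, --d--▸ u21
  u13 = (a.(0\{a,c,d} + (0 + 0)) + 0\{b,c,d} | (0 + 0) | c.c.0) | (b.0 | 0) → --a--▸ u17, --b--▸ u19, --c--▸ u21
  u14 = 0\{b,c,d} | (0 + 0) | 0 | (b.b.0 | (d.0 + 0\{a})) → --b--▸ u20, --d--▸ u22
  u15 = 0\{b,c,d} | (0 + 0) | c.0 | (b.b.0 | 0) → --b--▸ u21, --c--▸ u22
  u16 = (0\{a,c,d} + (0 + 0)) | (0 | (d.0 + 0\{a})) → --d--▸ u23
  u17 = (0\{a,c,d} + (0 + 0)) | (b.0 | 0) → --b--▸ u23
  u18 = 0\{b,c,d} | (0 + 0) | c.0 | (0 | (d.0 + 0\{a})) → --c--▸ u24, --d--▸ u25
  u19 = (a.(0\{a,c,d} + (0 + 0)) + 0\{b,c,d} | (0 + 0) | c.c.0) | (0 | 0) → --a--▸ u23, --c--▸ u25
  u20 = 0\{b,c,d} | (0 + 0) | 0 | (b.0 | (d.0 + 0\{a})) → --b--▸ u24, --d--▸ u26
  u21 = 0\{b,c,d} | (0 + 0) | c.0 | (b.0 | 0) → --b--▸ u25, --c--▸ u26
  u22 = 0\{b,c,d} | (0 + 0) | 0 | (b.b.0 | 0) → --b--▸ u26
  u23 = (0\{a,c,d} + (0 + 0)) | (0 | 0) → (no moves)
  u24 = 0\{b,c,d} | (0 + 0) | 0 | (0 | (d.0 + 0\{a})) → --d--▸ u27
  u25 = 0\{b,c,d} | (0 + 0) | c.0 | (0 | 0) → --c--▸ u27
  u26 = 0\{b,c,d} | (0 + 0) | 0 | (b.0 | 0) → --b--▸ u27
  u27 = 0\{b,c,d} | (0 + 0) | 0 | (0 | 0) → (no moves)
Reachable graph of Q (28 states):
  v0 = (a.(0 + 0 + 0\{a,c,d}) + 0\{b,c,d} | (0 + 0) | c.c.0) | a.(b.b.0 | (d.0 + 0\{a})) → --a--▸ v1, --a--▸ v2, --c--▸ v3
  v1 = (0 + 0 + 0\{a,c,d}) | a.(b.b.0 | (d.0 + 0\{a})) → --a--▸ v4
  v2 = (a.(0 + 0 + 0\{a,c,d}) + 0\{b,c,d} | (0 + 0) | c.c.0) | (b.b.0 | (d.0 + 0\{a})) → --a--▸ v4, --b--▸ v5, --c--▸ v6, --d--▸ v7
  v3 = 0\{b,c,d} | (0 + 0) | c.0 | a.(b.b.0 | (d.0 + 0\{a})) → --a--▸ v6, --c--▸ v8
  v4 = (0 + 0 + 0\{a,c,d}) | (b.b.0 | (d.0 + 0\{a})) → --b--▸ v9, --d--▸ v10
  v5 = (a.(0 + 0 + 0\{a,c,d}) + 0\{b,c,d} | (0 + 0) | c.c.0) | (b.0 | (d.0 + 0\{a})) → --a--▸ v9, --b--▸ v11, --c--▸ v12, --d--▸ v13
  v6 = 0\{b,c,d} | (0 + 0) | c.0 | (b.b.0 | (d.0 + 0\{a})) → --b--▸ v12, --c--▸ v14, --d--▸ v15
  v7 = (a.(0 + 0 + 0\{a,c,d}) + 0\{b,c,d} | (0 + 0) | c.c.0) | (b.b.0 | 0) → --a--▸ v10, --b--▸ v13, --c--▸ v15
  v8 = 0\{b,c,d} | (0 + 0) | 0 | a.(b.b.0 | (d.0 + 0\{a})) → --a--▸ v14
  v9 = (0 + 0 + 0\{a,c,d}) | (b.0 | (d.0 + 0\{a})) → --b--▸ v16, --d--▸ v17
  v10 = (0 + 0 + 0\{a,c,d}) | (b.b.0 | 0) → --b--▸ v17
  v11 = (a.(0 + 0 + 0\{a,c,d}) + 0\{b,c,d} | (0 + 0) | c.c.0) | (0 | (d.0 + 0\{a})) → --a--▸ v16, --c--▸ v18, --d--▸ v19
  v12 = 0\{b,c,d} | (0 + 0) | c.0 | (b.0 | (d.0 + 0\{a})) → --b--▸ v18, --c--▸ v20, --d--▸ v21
  v13 = (a.(0 + 0 + 0\{a,c,d}) + 0\{b,c,d} | (0 + 0) | c.c.0) | (b.0 | 0) → --a--▸ v17, --b--▸ v19, --c--▸ v21
  v14 = 0\{b,c,d} | (0 + 0) | 0 | (b.b.0 | (d.0 + 0\{a})) → --b--▸ v20, --d--▸ v22
  v15 = 0\{b,c,d} | (0 + 0) | c.0 | (b.b.0 | 0) → --b--▸ v21, --c--▸ v22
  v16 = (0 + 0 + 0\{a,c,d}) | (0 | (d.0 + 0\{a})) → --d--▸ v23
  v17 = (0 + 0 + 0\{a,c,d}) | (b.0 | 0) → --b--▸ v23
  v18 = 0\{b,c,d} | (0 + 0) | c.0 | (0 | (d.0 + 0\{a})) → --c--▸ v24, --d--▸ v25
  v19 = (a.(0 + 0 + 0\{a,c,d}) + 0\{b,c,d} | (0 + 0) | c.c.0) | (0 | 0) → --a--▸ v23, --c--▸ v25
  v20 = 0\{b,c,d} | (0 + 0) | 0 | (b.0 | (d.0 + 0\{a})) → --b--▸ v24, --d--▸ v26
  v21 = 0\{b,c,d} | (0 + 0) | c.0 | (b.0 | 0) → --b--▸ v25, --c--▸ v26
  v22 = 0\{b,c,d} | (0 + 0) | 0 | (b.b.0 | 0) → --b--▸ v26
  v23 = (0 + 0 + 0\{a,c,d}) | (0 | 0) → (no moves)
  v24 = 0\{b,c,d} | (0 + 0) | 0 | (0 | (d.0 + 0\{a})) → --d--▸ v27
  v25 = 0\{b,c,d} | (0 + 0) | c.0 | (0 | 0) → --c--▸ v27
  v26 = 0\{b,c,d} | (0 + 0) | 0 | (b.0 | 0) → --b--▸ v27
  v27 = 0\{b,c,d} | (0 + 0) | 0 | (0 | 0) → (no moves)
Bisimilarity quotient blocks:
  B0 = {u0, v0}
  B1 = {u1, u8, v1, v8}
  B2 = {u14, u4, v14, v4}
  B3 = {u20, u9, v20, v9}
  B4 = {u16, u24, v16, v24}
  B5 = {u23, u27, v23, v27}
  B6 = {u17, u26, v17, v26}
  B7 = {u10, u22, v10, v22}
  B8 = {u2, v2}
  B9 = {u6, v6}
  B10 = {u12, v12}
  B11 = {u21, v21}
  B12 = {u25, v25}
  B13 = {u18, v18}
  B14 = {u15, v15}
  B15 = {u5, v5}
  B16 = {u13, v13}
  B17 = {u19, v19}
  B18 = {u11, v11}
  B19 = {u7, v7}
  B20 = {u3, v3}
u0 ∈ B0, v0 ∈ B0 → same block

P ~ Q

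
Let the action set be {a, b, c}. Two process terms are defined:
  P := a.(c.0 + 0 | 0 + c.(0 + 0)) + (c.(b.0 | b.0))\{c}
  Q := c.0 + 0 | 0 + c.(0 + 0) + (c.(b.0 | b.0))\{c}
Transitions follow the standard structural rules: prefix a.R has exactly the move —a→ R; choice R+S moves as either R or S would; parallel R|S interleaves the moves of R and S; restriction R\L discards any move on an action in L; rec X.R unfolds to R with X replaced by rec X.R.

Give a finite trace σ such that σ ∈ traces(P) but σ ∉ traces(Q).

a

Reachable graph of P (4 states):
  u0 = a.(c.0 + 0 | 0 + c.(0 + 0)) + (c.(b.0 | b.0))\{c} | —a→ u1
  u1 = c.0 + 0 | 0 + c.(0 + 0) | —c→ u2, —c→ u3
  u2 = 0 | stopped
  u3 = 0 + 0 | stopped
Reachable graph of Q (3 states):
  v0 = c.0 + 0 | 0 + c.(0 + 0) + (c.(b.0 | b.0))\{c} | —c→ v1, —c→ v2
  v1 = 0 | stopped
  v2 = 0 + 0 | stopped
Executing a from P (initial set {u0}):
  [1] a ⇒ {u1}
  — P admits the full trace.
Executing a from Q (initial set {v0}):
  [1] a ⇒ no successor for Q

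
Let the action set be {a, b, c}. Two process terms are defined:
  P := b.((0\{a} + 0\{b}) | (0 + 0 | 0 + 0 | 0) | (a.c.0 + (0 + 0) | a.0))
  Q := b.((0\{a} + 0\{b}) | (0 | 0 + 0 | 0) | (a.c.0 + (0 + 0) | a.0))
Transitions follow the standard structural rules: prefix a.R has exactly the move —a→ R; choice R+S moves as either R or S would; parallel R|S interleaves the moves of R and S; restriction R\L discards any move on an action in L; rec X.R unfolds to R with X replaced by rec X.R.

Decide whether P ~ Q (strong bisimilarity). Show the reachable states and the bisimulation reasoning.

P's transition system — 5 states:
  m0 = b.((0\{a} + 0\{b}) | (0 + 0 | 0 + 0 | 0) | (a.c.0 + (0 + 0) | a.0)) → ··b··> m1
  m1 = (0\{a} + 0\{b}) | (0 + 0 | 0 + 0 | 0) | (a.c.0 + (0 + 0) | a.0) → ··a··> m2, ··a··> m3
  m2 = (0\{a} + 0\{b}) | (0 + 0 | 0 + 0 | 0) | ((0 + 0) | 0) → (no moves)
  m3 = (0\{a} + 0\{b}) | (0 + 0 | 0 + 0 | 0) | c.0 → ··c··> m4
  m4 = (0\{a} + 0\{b}) | (0 + 0 | 0 + 0 | 0) | 0 → (no moves)
Q's transition system — 5 states:
  n0 = b.((0\{a} + 0\{b}) | (0 | 0 + 0 | 0) | (a.c.0 + (0 + 0) | a.0)) → ··b··> n1
  n1 = (0\{a} + 0\{b}) | (0 | 0 + 0 | 0) | (a.c.0 + (0 + 0) | a.0) → ··a··> n2, ··a··> n3
  n2 = (0\{a} + 0\{b}) | (0 | 0 + 0 | 0) | ((0 + 0) | 0) → (no moves)
  n3 = (0\{a} + 0\{b}) | (0 | 0 + 0 | 0) | c.0 → ··c··> n4
  n4 = (0\{a} + 0\{b}) | (0 | 0 + 0 | 0) | 0 → (no moves)
Bisimilarity quotient blocks:
  B0 = {m0, n0}
  B1 = {m1, n1}
  B2 = {m3, n3}
  B3 = {m2, m4, n2, n4}
m0 ∈ B0, n0 ∈ B0 → same block

P ~ Q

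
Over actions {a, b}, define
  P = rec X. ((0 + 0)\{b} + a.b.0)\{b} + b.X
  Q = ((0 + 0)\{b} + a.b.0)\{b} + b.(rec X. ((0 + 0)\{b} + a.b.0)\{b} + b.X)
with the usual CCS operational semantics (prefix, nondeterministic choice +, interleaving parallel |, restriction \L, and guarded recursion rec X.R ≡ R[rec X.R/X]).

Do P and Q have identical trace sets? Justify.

trace-equivalent

Reachable graph of P (2 states):
  m0 = rec X. ((0 + 0)\{b} + a.b.0)\{b} + b.X :: ··a··> m1, ··b··> m0
  m1 = (b.0)\{b} :: ∅
Reachable graph of Q (3 states):
  n0 = ((0 + 0)\{b} + a.b.0)\{b} + b.(rec X. ((0 + 0)\{b} + a.b.0)\{b} + b.X) :: ··a··> n1, ··b··> n2
  n1 = (b.0)\{b} :: ∅
  n2 = rec X. ((0 + 0)\{b} + a.b.0)\{b} + b.X :: ··a··> n1, ··b··> n2
Coarsest stable partition (strong bisimilarity classes):
  B0 = {m0, n0, n2}
  B1 = {m1, n1}
m0 ∈ B0, n0 ∈ B0 → same block
Bisimilar ⇒ trace-equivalent.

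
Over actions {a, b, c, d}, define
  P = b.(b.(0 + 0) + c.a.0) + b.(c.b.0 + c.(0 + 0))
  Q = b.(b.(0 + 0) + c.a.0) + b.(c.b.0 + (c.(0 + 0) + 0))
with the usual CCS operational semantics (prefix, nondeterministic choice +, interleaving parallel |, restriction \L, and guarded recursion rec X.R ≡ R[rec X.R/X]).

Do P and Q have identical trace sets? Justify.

Reachable graph of P (7 states):
  p0 = b.(b.(0 + 0) + c.a.0) + b.(c.b.0 + c.(0 + 0)) has moves -b-> p1, -b-> p2
  p1 = b.(0 + 0) + c.a.0 has moves -b-> p3, -c-> p4
  p2 = c.b.0 + c.(0 + 0) has moves -c-> p3, -c-> p5
  p3 = 0 + 0 has moves deadlocked
  p4 = a.0 has moves -a-> p6
  p5 = b.0 has moves -b-> p6
  p6 = 0 has moves deadlocked
Reachable graph of Q (7 states):
  q0 = b.(b.(0 + 0) + c.a.0) + b.(c.b.0 + (c.(0 + 0) + 0)) has moves -b-> q1, -b-> q2
  q1 = b.(0 + 0) + c.a.0 has moves -b-> q3, -c-> q4
  q2 = c.b.0 + (c.(0 + 0) + 0) has moves -c-> q3, -c-> q5
  q3 = 0 + 0 has moves deadlocked
  q4 = a.0 has moves -a-> q6
  q5 = b.0 has moves -b-> q6
  q6 = 0 has moves deadlocked
Coarsest stable partition (strong bisimilarity classes):
  B0 = {p0, q0}
  B1 = {p1, q1}
  B2 = {p4, q4}
  B3 = {p3, p6, q3, q6}
  B4 = {p2, q2}
  B5 = {p5, q5}
p0 ∈ B0, q0 ∈ B0 → same block
Bisimilar ⇒ trace-equivalent.

YES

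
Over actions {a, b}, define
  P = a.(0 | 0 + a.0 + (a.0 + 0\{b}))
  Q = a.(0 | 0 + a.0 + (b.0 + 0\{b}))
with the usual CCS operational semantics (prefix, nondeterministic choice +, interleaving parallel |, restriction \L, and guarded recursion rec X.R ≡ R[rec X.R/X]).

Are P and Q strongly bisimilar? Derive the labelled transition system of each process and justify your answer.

LTS(P): 3 reachable states
  u0 = a.(0 | 0 + a.0 + (a.0 + 0\{b})) | —a→ u1
  u1 = 0 | 0 + a.0 + (a.0 + 0\{b}) | —a→ u2
  u2 = 0 | ·
LTS(Q): 3 reachable states
  v0 = a.(0 | 0 + a.0 + (b.0 + 0\{b})) | —a→ v1
  v1 = 0 | 0 + a.0 + (b.0 + 0\{b}) | —a→ v2, —b→ v2
  v2 = 0 | ·
Partition-refinement fixed point:
  B0 = {u0}
  B1 = {u1}
  B2 = {u2, v2}
  B3 = {v0}
  B4 = {v1}
u0 ∈ B0, v0 ∈ B3 → different blocks

NO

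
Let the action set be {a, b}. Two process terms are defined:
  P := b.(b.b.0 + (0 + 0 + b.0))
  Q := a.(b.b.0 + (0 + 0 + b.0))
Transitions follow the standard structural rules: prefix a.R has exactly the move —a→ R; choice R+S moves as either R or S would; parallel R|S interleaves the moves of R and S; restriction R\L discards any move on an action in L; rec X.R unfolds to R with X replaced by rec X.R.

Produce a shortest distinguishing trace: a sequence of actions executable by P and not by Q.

b

P's transition system — 4 states:
  u0 = b.(b.b.0 + (0 + 0 + b.0)) | =b=> u1
  u1 = b.b.0 + (0 + 0 + b.0) | =b=> u2, =b=> u3
  u2 = 0 | (no moves)
  u3 = b.0 | =b=> u2
Q's transition system — 4 states:
  v0 = a.(b.b.0 + (0 + 0 + b.0)) | =a=> v1
  v1 = b.b.0 + (0 + 0 + b.0) | =b=> v2, =b=> v3
  v2 = 0 | (no moves)
  v3 = b.0 | =b=> v2
Trace ⟨b⟩ through P, begin at {u0}:
  step 1 (b): {u1}
  — P admits the full trace.
Trace ⟨b⟩ through Q, begin at {v0}:
  step 1 (b): ∅  — Q cannot continue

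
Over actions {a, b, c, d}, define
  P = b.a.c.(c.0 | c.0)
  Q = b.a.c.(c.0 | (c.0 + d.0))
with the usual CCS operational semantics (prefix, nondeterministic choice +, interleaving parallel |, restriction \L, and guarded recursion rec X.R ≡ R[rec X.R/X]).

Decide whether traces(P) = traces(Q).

traces(P) ≠ traces(Q) — witness ⟨bacd⟩

P's transition system — 7 states:
  u0 = b.a.c.(c.0 | c.0) :: —b→ u1
  u1 = a.c.(c.0 | c.0) :: —a→ u2
  u2 = c.(c.0 | c.0) :: —c→ u3
  u3 = c.0 | c.0 :: —c→ u4, —c→ u5
  u4 = 0 | c.0 :: —c→ u6
  u5 = c.0 | 0 :: —c→ u6
  u6 = 0 | 0 :: ∅
Q's transition system — 7 states:
  v0 = b.a.c.(c.0 | (c.0 + d.0)) :: —b→ v1
  v1 = a.c.(c.0 | (c.0 + d.0)) :: —a→ v2
  v2 = c.(c.0 | (c.0 + d.0)) :: —c→ v3
  v3 = c.0 | (c.0 + d.0) :: —c→ v4, —c→ v5, —d→ v5
  v4 = 0 | (c.0 + d.0) :: —c→ v6, —d→ v6
  v5 = c.0 | 0 :: —c→ v6
  v6 = 0 | 0 :: ∅
Trace ⟨bacd⟩ through Q, begin at {v0}:
  step 1 (b): {v1}
  step 2 (a): {v2}
  step 3 (c): {v3}
  step 4 (d): {v5}
  Q completes σ.
Trace ⟨bacd⟩ through P, begin at {u0}:
  step 1 (b): {u1}
  step 2 (a): {u2}
  step 3 (c): {u3}
  step 4 (d): ∅ (P stuck)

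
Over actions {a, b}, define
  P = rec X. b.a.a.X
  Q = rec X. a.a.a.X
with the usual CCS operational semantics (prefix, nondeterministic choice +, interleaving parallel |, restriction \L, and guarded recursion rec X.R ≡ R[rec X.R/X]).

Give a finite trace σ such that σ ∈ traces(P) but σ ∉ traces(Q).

P's transition system — 3 states:
  m0 = rec X. b.a.a.X :: =b=> m1
  m1 = a.a.(rec X. b.a.a.X) :: =a=> m2
  m2 = a.(rec X. b.a.a.X) :: =a=> m0
Q's transition system — 3 states:
  n0 = rec X. a.a.a.X :: =a=> n1
  n1 = a.a.(rec X. a.a.a.X) :: =a=> n2
  n2 = a.(rec X. a.a.a.X) :: =a=> n0
Run σ = ⟨b⟩ on P: start {m0}
  [1] b ⇒ {m1}
  P completes σ.
Run σ = ⟨b⟩ on Q: start {n0}
  [1] b ⇒ ∅  — Q cannot continue

b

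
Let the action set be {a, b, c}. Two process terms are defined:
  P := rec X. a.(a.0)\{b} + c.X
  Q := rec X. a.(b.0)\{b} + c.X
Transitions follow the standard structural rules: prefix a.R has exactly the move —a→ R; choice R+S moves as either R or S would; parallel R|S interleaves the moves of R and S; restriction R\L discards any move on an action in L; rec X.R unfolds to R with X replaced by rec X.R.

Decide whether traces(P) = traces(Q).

Reachable graph of P (3 states):
  u0 = rec X. a.(a.0)\{b} + c.X → ··a··> u1, ··c··> u0
  u1 = (a.0)\{b} → ··a··> u2
  u2 = 0\{b} → ·
Reachable graph of Q (2 states):
  v0 = rec X. a.(b.0)\{b} + c.X → ··a··> v1, ··c··> v0
  v1 = (b.0)\{b} → ·
Executing aa from P (initial set {u0}):
  [1] a ⇒ {u1}
  [2] a ⇒ {u2}
  P completes σ.
Executing aa from Q (initial set {v0}):
  [1] a ⇒ {v1}
  [2] a ⇒ no successor for Q

NO — witness ⟨aa⟩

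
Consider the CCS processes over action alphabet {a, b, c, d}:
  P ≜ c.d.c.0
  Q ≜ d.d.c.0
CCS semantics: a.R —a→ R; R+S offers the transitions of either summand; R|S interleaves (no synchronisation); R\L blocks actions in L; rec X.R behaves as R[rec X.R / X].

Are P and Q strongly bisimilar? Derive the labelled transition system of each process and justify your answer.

LTS(P): 4 reachable states
  p0 = c.d.c.0 | -c-> p1
  p1 = d.c.0 | -d-> p2
  p2 = c.0 | -c-> p3
  p3 = 0 | stopped
LTS(Q): 4 reachable states
  q0 = d.d.c.0 | -d-> q1
  q1 = d.c.0 | -d-> q2
  q2 = c.0 | -c-> q3
  q3 = 0 | stopped
Coarsest stable partition (strong bisimilarity classes):
  B0 = {p0}
  B1 = {p1, q1}
  B2 = {p2, q2}
  B3 = {p3, q3}
  B4 = {q0}
p0 ∈ B0, q0 ∈ B4 → different blocks

NO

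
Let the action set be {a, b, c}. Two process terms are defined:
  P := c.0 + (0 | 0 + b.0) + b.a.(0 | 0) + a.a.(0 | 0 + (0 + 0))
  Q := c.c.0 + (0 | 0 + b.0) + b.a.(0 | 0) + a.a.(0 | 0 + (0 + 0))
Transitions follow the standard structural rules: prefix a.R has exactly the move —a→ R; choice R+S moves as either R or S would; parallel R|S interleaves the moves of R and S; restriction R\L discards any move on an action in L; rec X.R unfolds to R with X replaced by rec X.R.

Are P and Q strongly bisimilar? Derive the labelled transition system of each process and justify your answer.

NO

LTS(P): 6 reachable states
  m0 = c.0 + (0 | 0 + b.0) + b.a.(0 | 0) + a.a.(0 | 0 + (0 + 0)) → ··a··> m1, ··b··> m2, ··b··> m3, ··c··> m2
  m1 = a.(0 | 0 + (0 + 0)) → ··a··> m4
  m2 = 0 → deadlocked
  m3 = a.(0 | 0) → ··a··> m5
  m4 = 0 | 0 + (0 + 0) → deadlocked
  m5 = 0 | 0 → deadlocked
LTS(Q): 7 reachable states
  n0 = c.c.0 + (0 | 0 + b.0) + b.a.(0 | 0) + a.a.(0 | 0 + (0 + 0)) → ··a··> n1, ··b··> n2, ··b··> n3, ··c··> n4
  n1 = a.(0 | 0 + (0 + 0)) → ··a··> n5
  n2 = 0 → deadlocked
  n3 = a.(0 | 0) → ··a··> n6
  n4 = c.0 → ··c··> n2
  n5 = 0 | 0 + (0 + 0) → deadlocked
  n6 = 0 | 0 → deadlocked
Bisimilarity quotient blocks:
  B0 = {m0}
  B1 = {m1, m3, n1, n3}
  B2 = {m2, m4, m5, n2, n5, n6}
  B3 = {n0}
  B4 = {n4}
m0 ∈ B0, n0 ∈ B3 → different blocks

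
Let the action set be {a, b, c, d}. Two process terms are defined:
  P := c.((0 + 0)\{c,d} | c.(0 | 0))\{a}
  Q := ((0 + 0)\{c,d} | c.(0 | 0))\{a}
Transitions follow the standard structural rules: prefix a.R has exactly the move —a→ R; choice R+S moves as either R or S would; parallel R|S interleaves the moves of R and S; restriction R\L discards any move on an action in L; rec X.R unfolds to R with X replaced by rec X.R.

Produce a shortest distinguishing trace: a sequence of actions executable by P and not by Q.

P's transition system — 3 states:
  s0 = c.((0 + 0)\{c,d} | c.(0 | 0))\{a} ⊢ =c=> s1
  s1 = ((0 + 0)\{c,d} | c.(0 | 0))\{a} ⊢ =c=> s2
  s2 = ((0 + 0)\{c,d} | (0 | 0))\{a} ⊢ (no moves)
Q's transition system — 2 states:
  t0 = ((0 + 0)\{c,d} | c.(0 | 0))\{a} ⊢ =c=> t1
  t1 = ((0 + 0)\{c,d} | (0 | 0))\{a} ⊢ (no moves)
Run σ = ⟨cc⟩ on P: start {s0}
  [1] c ⇒ {s1}
  [2] c ⇒ {s2}
  P completes σ.
Run σ = ⟨cc⟩ on Q: start {t0}
  [1] c ⇒ {t1}
  [2] c ⇒ ∅ (Q stuck)

cc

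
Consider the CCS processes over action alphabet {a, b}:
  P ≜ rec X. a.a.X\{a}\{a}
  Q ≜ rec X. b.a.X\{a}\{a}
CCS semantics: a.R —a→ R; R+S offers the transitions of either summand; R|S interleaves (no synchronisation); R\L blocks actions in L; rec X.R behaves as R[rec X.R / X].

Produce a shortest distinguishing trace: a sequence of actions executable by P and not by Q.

a

Reachable graph of P (3 states):
  p0 = rec X. a.a.X\{a}\{a} :: =a=> p1
  p1 = a.(rec X. a.a.X\{a}\{a})\{a}\{a} :: =a=> p2
  p2 = (rec X. a.a.X\{a}\{a})\{a}\{a} :: (no moves)
Reachable graph of Q (4 states):
  q0 = rec X. b.a.X\{a}\{a} :: =b=> q1
  q1 = a.(rec X. b.a.X\{a}\{a})\{a}\{a} :: =a=> q2
  q2 = (rec X. b.a.X\{a}\{a})\{a}\{a} :: =b=> q3
  q3 = (a.(rec X. b.a.X\{a}\{a})\{a}\{a})\{a}\{a} :: (no moves)
Executing a from P (initial set {p0}):
  [1] a ⇒ {p1}
  ✓ P
Executing a from Q (initial set {q0}):
  [1] a ⇒ ∅  — Q cannot continue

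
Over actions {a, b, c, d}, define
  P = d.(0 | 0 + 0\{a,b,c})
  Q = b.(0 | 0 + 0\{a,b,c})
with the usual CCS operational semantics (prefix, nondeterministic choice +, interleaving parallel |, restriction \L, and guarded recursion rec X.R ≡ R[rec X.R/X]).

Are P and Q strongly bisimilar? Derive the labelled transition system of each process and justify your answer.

NO

LTS(P): 2 reachable states
  u0 = d.(0 | 0 + 0\{a,b,c}) → =d=> u1
  u1 = 0 | 0 + 0\{a,b,c} → deadlocked
LTS(Q): 2 reachable states
  v0 = b.(0 | 0 + 0\{a,b,c}) → =b=> v1
  v1 = 0 | 0 + 0\{a,b,c} → deadlocked
Partition-refinement fixed point:
  B0 = {u0}
  B1 = {u1, v1}
  B2 = {v0}
u0 ∈ B0, v0 ∈ B2 → different blocks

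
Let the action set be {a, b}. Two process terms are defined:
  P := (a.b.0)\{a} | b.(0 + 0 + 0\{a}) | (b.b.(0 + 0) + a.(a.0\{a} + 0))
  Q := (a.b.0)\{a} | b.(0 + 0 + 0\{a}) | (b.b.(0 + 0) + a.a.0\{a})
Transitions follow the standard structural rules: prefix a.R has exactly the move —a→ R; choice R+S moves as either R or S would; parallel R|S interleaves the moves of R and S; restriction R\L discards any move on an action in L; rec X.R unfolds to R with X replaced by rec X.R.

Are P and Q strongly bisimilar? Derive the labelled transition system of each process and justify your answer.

LTS(P): 10 reachable states
  u0 = (a.b.0)\{a} | b.(0 + 0 + 0\{a}) | (b.b.(0 + 0) + a.(a.0\{a} + 0)) | —a→ u1, —b→ u2, —b→ u3
  u1 = (a.b.0)\{a} | b.(0 + 0 + 0\{a}) | (a.0\{a} + 0) | —a→ u4, —b→ u5
  u2 = (a.b.0)\{a} | (0 + 0 + 0\{a}) | (b.b.(0 + 0) + a.(a.0\{a} + 0)) | —a→ u5, —b→ u6
  u3 = (a.b.0)\{a} | b.(0 + 0 + 0\{a}) | b.(0 + 0) | —b→ u6, —b→ u7
  u4 = (a.b.0)\{a} | b.(0 + 0 + 0\{a}) | 0\{a} | —b→ u8
  u5 = (a.b.0)\{a} | (0 + 0 + 0\{a}) | (a.0\{a} + 0) | —a→ u8
  u6 = (a.b.0)\{a} | (0 + 0 + 0\{a}) | b.(0 + 0) | —b→ u9
  u7 = (a.b.0)\{a} | b.(0 + 0 + 0\{a}) | (0 + 0) | —b→ u9
  u8 = (a.b.0)\{a} | (0 + 0 + 0\{a}) | 0\{a} | ∅
  u9 = (a.b.0)\{a} | (0 + 0 + 0\{a}) | (0 + 0) | ∅
LTS(Q): 10 reachable states
  v0 = (a.b.0)\{a} | b.(0 + 0 + 0\{a}) | (b.b.(0 + 0) + a.a.0\{a}) | —a→ v1, —b→ v2, —b→ v3
  v1 = (a.b.0)\{a} | b.(0 + 0 + 0\{a}) | a.0\{a} | —a→ v4, —b→ v5
  v2 = (a.b.0)\{a} | (0 + 0 + 0\{a}) | (b.b.(0 + 0) + a.a.0\{a}) | —a→ v5, —b→ v6
  v3 = (a.b.0)\{a} | b.(0 + 0 + 0\{a}) | b.(0 + 0) | —b→ v6, —b→ v7
  v4 = (a.b.0)\{a} | b.(0 + 0 + 0\{a}) | 0\{a} | —b→ v8
  v5 = (a.b.0)\{a} | (0 + 0 + 0\{a}) | a.0\{a} | —a→ v8
  v6 = (a.b.0)\{a} | (0 + 0 + 0\{a}) | b.(0 + 0) | —b→ v9
  v7 = (a.b.0)\{a} | b.(0 + 0 + 0\{a}) | (0 + 0) | —b→ v9
  v8 = (a.b.0)\{a} | (0 + 0 + 0\{a}) | 0\{a} | ∅
  v9 = (a.b.0)\{a} | (0 + 0 + 0\{a}) | (0 + 0) | ∅
Coarsest stable partition (strong bisimilarity classes):
  B0 = {u0, v0}
  B1 = {u3, v3}
  B2 = {u4, u6, u7, v4, v6, v7}
  B3 = {u8, u9, v8, v9}
  B4 = {u1, v1}
  B5 = {u5, v5}
  B6 = {u2, v2}
u0 ∈ B0, v0 ∈ B0 → same block

bisimilar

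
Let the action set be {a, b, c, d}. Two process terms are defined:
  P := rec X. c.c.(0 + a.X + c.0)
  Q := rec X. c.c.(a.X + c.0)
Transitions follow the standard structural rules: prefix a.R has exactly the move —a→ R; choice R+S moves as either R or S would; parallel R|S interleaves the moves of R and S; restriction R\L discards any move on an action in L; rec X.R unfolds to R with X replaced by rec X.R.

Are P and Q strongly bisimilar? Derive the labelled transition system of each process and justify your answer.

Reachable graph of P (4 states):
  u0 = rec X. c.c.(0 + a.X + c.0) | ··c··> u1
  u1 = c.(0 + a.(rec X. c.c.(0 + a.X + c.0)) + c.0) | ··c··> u2
  u2 = 0 + a.(rec X. c.c.(0 + a.X + c.0)) + c.0 | ··a··> u0, ··c··> u3
  u3 = 0 | ∅
Reachable graph of Q (4 states):
  v0 = rec X. c.c.(a.X + c.0) | ··c··> v1
  v1 = c.(a.(rec X. c.c.(a.X + c.0)) + c.0) | ··c··> v2
  v2 = a.(rec X. c.c.(a.X + c.0)) + c.0 | ··a··> v0, ··c··> v3
  v3 = 0 | ∅
Bisimilarity quotient blocks:
  B0 = {u0, v0}
  B1 = {u1, v1}
  B2 = {u2, v2}
  B3 = {u3, v3}
u0 ∈ B0, v0 ∈ B0 → same block

bisimilar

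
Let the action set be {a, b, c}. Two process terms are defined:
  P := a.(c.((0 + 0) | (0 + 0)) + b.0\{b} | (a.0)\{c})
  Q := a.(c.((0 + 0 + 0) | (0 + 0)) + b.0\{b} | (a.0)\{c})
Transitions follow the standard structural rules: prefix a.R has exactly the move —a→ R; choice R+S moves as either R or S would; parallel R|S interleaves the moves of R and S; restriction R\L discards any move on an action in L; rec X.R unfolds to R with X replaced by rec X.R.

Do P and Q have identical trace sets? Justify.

Reachable graph of P (6 states):
  s0 = a.(c.((0 + 0) | (0 + 0)) + b.0\{b} | (a.0)\{c}) | ··a··> s1
  s1 = c.((0 + 0) | (0 + 0)) + b.0\{b} | (a.0)\{c} | ··a··> s2, ··b··> s3, ··c··> s4
  s2 = b.0\{b} | 0\{c} | ··b··> s5
  s3 = 0\{b} | (a.0)\{c} | ··a··> s5
  s4 = (0 + 0) | (0 + 0) | ∅
  s5 = 0\{b} | 0\{c} | ∅
Reachable graph of Q (6 states):
  t0 = a.(c.((0 + 0 + 0) | (0 + 0)) + b.0\{b} | (a.0)\{c}) | ··a··> t1
  t1 = c.((0 + 0 + 0) | (0 + 0)) + b.0\{b} | (a.0)\{c} | ··a··> t2, ··b··> t3, ··c··> t4
  t2 = b.0\{b} | 0\{c} | ··b··> t5
  t3 = 0\{b} | (a.0)\{c} | ··a··> t5
  t4 = (0 + 0 + 0) | (0 + 0) | ∅
  t5 = 0\{b} | 0\{c} | ∅
Partition-refinement fixed point:
  B0 = {s0, t0}
  B1 = {s1, t1}
  B2 = {s4, s5, t4, t5}
  B3 = {s2, t2}
  B4 = {s3, t3}
s0 ∈ B0, t0 ∈ B0 → same block
Bisimilar ⇒ trace-equivalent.

YES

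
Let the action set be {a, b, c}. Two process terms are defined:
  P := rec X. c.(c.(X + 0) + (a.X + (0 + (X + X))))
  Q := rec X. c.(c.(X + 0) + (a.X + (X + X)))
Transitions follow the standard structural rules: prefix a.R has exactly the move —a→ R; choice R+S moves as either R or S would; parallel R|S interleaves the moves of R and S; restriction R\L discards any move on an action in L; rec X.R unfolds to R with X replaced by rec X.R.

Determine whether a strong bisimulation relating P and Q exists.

bisimilar

P's transition system — 3 states:
  p0 = rec X. c.(c.(X + 0) + (a.X + (0 + (X + X)))) has moves -c-> p1
  p1 = c.((rec X. c.(c.(X + 0) + (a.X + (0 + (X + X))))) + 0) + (a.(rec X. c.(c.(X + 0) + (a.X + (0 + (X + X))))) + (0 + ((rec X. c.(c.(X + 0) + (a.X + (0 + (X + X))))) + (rec X. c.(c.(X + 0) + (a.X + (0 + (X + X)))))))) has moves -a-> p0, -c-> p1, -c-> p2
  p2 = (rec X. c.(c.(X + 0) + (a.X + (0 + (X + X))))) + 0 has moves -c-> p1
Q's transition system — 3 states:
  q0 = rec X. c.(c.(X + 0) + (a.X + (X + X))) has moves -c-> q1
  q1 = c.((rec X. c.(c.(X + 0) + (a.X + (X + X)))) + 0) + (a.(rec X. c.(c.(X + 0) + (a.X + (X + X)))) + ((rec X. c.(c.(X + 0) + (a.X + (X + X)))) + (rec X. c.(c.(X + 0) + (a.X + (X + X)))))) has moves -a-> q0, -c-> q1, -c-> q2
  q2 = (rec X. c.(c.(X + 0) + (a.X + (X + X)))) + 0 has moves -c-> q1
Partition-refinement fixed point:
  B0 = {p0, p2, q0, q2}
  B1 = {p1, q1}
p0 ∈ B0, q0 ∈ B0 → same block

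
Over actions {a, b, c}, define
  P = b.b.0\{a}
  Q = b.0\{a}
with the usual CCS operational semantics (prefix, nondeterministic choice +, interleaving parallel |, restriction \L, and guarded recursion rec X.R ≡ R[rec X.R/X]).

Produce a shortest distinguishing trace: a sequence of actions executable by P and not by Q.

bb

LTS(P): 3 reachable states
  s0 = b.b.0\{a} :: -b-> s1
  s1 = b.0\{a} :: -b-> s2
  s2 = 0\{a} :: ∅
LTS(Q): 2 reachable states
  t0 = b.0\{a} :: -b-> t1
  t1 = 0\{a} :: ∅
Run σ = ⟨bb⟩ on P: start {s0}
  step 1 (b): {s1}
  step 2 (b): {s2}
  — P admits the full trace.
Run σ = ⟨bb⟩ on Q: start {t0}
  step 1 (b): {t1}
  step 2 (b): ∅  — Q cannot continue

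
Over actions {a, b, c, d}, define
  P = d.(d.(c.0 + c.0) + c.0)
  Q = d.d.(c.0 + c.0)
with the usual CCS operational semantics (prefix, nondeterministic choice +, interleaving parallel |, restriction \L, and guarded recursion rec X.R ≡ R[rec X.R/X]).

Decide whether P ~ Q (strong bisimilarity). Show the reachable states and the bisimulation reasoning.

NO

Reachable graph of P (4 states):
  u0 = d.(d.(c.0 + c.0) + c.0) has moves -d-> u1
  u1 = d.(c.0 + c.0) + c.0 has moves -c-> u2, -d-> u3
  u2 = 0 has moves deadlocked
  u3 = c.0 + c.0 has moves -c-> u2
Reachable graph of Q (4 states):
  v0 = d.d.(c.0 + c.0) has moves -d-> v1
  v1 = d.(c.0 + c.0) has moves -d-> v2
  v2 = c.0 + c.0 has moves -c-> v3
  v3 = 0 has moves deadlocked
Bisimilarity quotient blocks:
  B0 = {u0}
  B1 = {u1}
  B2 = {u3, v2}
  B3 = {u2, v3}
  B4 = {v0}
  B5 = {v1}
u0 ∈ B0, v0 ∈ B4 → different blocks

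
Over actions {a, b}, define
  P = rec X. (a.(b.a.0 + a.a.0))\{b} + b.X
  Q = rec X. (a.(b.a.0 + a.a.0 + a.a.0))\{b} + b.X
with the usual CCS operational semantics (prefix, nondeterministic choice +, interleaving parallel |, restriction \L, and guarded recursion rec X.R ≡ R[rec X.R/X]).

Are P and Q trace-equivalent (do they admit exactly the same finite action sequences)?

trace-equivalent

LTS(P): 4 reachable states
  m0 = rec X. (a.(b.a.0 + a.a.0))\{b} + b.X | ··a··> m1, ··b··> m0
  m1 = (b.a.0 + a.a.0)\{b} | ··a··> m2
  m2 = (a.0)\{b} | ··a··> m3
  m3 = 0\{b} | (no moves)
LTS(Q): 4 reachable states
  n0 = rec X. (a.(b.a.0 + a.a.0 + a.a.0))\{b} + b.X | ··a··> n1, ··b··> n0
  n1 = (b.a.0 + a.a.0 + a.a.0)\{b} | ··a··> n2
  n2 = (a.0)\{b} | ··a··> n3
  n3 = 0\{b} | (no moves)
Coarsest stable partition (strong bisimilarity classes):
  B0 = {m0, n0}
  B1 = {m1, n1}
  B2 = {m2, n2}
  B3 = {m3, n3}
m0 ∈ B0, n0 ∈ B0 → same block
Bisimilar ⇒ trace-equivalent.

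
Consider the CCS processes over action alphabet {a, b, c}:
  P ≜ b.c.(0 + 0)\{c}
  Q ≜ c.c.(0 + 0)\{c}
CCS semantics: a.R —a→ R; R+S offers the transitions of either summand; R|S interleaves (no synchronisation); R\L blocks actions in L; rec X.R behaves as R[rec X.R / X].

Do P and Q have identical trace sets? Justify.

trace-distinct — witness ⟨b⟩

P's transition system — 3 states:
  p0 = b.c.(0 + 0)\{c} has moves —b→ p1
  p1 = c.(0 + 0)\{c} has moves —c→ p2
  p2 = (0 + 0)\{c} has moves ·
Q's transition system — 3 states:
  q0 = c.c.(0 + 0)\{c} has moves —c→ q1
  q1 = c.(0 + 0)\{c} has moves —c→ q2
  q2 = (0 + 0)\{c} has moves ·
Executing b from P (initial set {p0}):
  [1] b ⇒ {p1}
  P completes σ.
Executing b from Q (initial set {q0}):
  [1] b ⇒ no successor for Q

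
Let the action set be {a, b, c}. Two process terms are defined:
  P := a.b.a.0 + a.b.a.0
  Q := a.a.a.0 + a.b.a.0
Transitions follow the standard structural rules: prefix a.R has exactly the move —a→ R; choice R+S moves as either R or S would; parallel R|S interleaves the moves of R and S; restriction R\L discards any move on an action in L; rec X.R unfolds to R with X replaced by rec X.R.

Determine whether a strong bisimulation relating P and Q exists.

Reachable graph of P (4 states):
  u0 = a.b.a.0 + a.b.a.0 | =a=> u1
  u1 = b.a.0 | =b=> u2
  u2 = a.0 | =a=> u3
  u3 = 0 | stopped
Reachable graph of Q (5 states):
  v0 = a.a.a.0 + a.b.a.0 | =a=> v1, =a=> v2
  v1 = a.a.0 | =a=> v3
  v2 = b.a.0 | =b=> v3
  v3 = a.0 | =a=> v4
  v4 = 0 | stopped
Coarsest stable partition (strong bisimilarity classes):
  B0 = {u0}
  B1 = {u1, v2}
  B2 = {u2, v3}
  B3 = {u3, v4}
  B4 = {v0}
  B5 = {v1}
u0 ∈ B0, v0 ∈ B4 → different blocks

P ≁ Q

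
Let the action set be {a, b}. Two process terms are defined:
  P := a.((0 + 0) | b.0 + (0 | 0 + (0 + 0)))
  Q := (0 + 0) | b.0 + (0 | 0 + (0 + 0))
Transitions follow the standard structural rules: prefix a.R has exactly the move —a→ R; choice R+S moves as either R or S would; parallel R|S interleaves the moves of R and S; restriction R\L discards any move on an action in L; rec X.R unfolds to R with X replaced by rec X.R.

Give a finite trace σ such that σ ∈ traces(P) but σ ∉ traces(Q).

LTS(P): 3 reachable states
  p0 = a.((0 + 0) | b.0 + (0 | 0 + (0 + 0))) | --a--▸ p1
  p1 = (0 + 0) | b.0 + (0 | 0 + (0 + 0)) | --b--▸ p2
  p2 = (0 + 0) | 0 | stopped
LTS(Q): 2 reachable states
  q0 = (0 + 0) | b.0 + (0 | 0 + (0 + 0)) | --b--▸ q1
  q1 = (0 + 0) | 0 | stopped
Executing a from P (initial set {p0}):
  [1] a ⇒ {p1}
  — P admits the full trace.
Executing a from Q (initial set {q0}):
  [1] a ⇒ no successor for Q

a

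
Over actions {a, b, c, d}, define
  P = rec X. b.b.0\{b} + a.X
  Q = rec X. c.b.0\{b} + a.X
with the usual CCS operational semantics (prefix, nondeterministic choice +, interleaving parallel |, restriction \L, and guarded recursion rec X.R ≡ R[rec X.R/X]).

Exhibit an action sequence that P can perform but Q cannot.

Reachable graph of P (3 states):
  u0 = rec X. b.b.0\{b} + a.X | --a--▸ u0, --b--▸ u1
  u1 = b.0\{b} | --b--▸ u2
  u2 = 0\{b} | stopped
Reachable graph of Q (3 states):
  v0 = rec X. c.b.0\{b} + a.X | --a--▸ v0, --c--▸ v1
  v1 = b.0\{b} | --b--▸ v2
  v2 = 0\{b} | stopped
Executing b from P (initial set {u0}):
  [1] b ⇒ {u1}
  — P admits the full trace.
Executing b from Q (initial set {v0}):
  [1] b ⇒ no successor for Q

b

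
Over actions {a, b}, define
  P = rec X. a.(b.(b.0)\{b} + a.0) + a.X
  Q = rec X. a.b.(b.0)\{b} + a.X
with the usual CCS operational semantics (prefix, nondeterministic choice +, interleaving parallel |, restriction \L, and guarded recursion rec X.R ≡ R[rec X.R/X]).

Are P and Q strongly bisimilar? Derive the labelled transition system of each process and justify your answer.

P ≁ Q

LTS(P): 4 reachable states
  u0 = rec X. a.(b.(b.0)\{b} + a.0) + a.X has moves ··a··> u0, ··a··> u1
  u1 = b.(b.0)\{b} + a.0 has moves ··a··> u2, ··b··> u3
  u2 = 0 has moves stopped
  u3 = (b.0)\{b} has moves stopped
LTS(Q): 3 reachable states
  v0 = rec X. a.b.(b.0)\{b} + a.X has moves ··a··> v0, ··a··> v1
  v1 = b.(b.0)\{b} has moves ··b··> v2
  v2 = (b.0)\{b} has moves stopped
Coarsest stable partition (strong bisimilarity classes):
  B0 = {u0}
  B1 = {u1}
  B2 = {u2, u3, v2}
  B3 = {v0}
  B4 = {v1}
u0 ∈ B0, v0 ∈ B3 → different blocks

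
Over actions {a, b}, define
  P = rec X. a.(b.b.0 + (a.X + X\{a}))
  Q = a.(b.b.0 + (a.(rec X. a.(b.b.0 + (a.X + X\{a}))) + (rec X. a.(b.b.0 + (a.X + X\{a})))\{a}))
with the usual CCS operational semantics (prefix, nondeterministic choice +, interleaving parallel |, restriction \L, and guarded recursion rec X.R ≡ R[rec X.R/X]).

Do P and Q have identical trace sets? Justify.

P's transition system — 4 states:
  p0 = rec X. a.(b.b.0 + (a.X + X\{a})) → ··a··> p1
  p1 = b.b.0 + (a.(rec X. a.(b.b.0 + (a.X + X\{a}))) + (rec X. a.(b.b.0 + (a.X + X\{a})))\{a}) → ··a··> p0, ··b··> p2
  p2 = b.0 → ··b··> p3
  p3 = 0 → (no moves)
Q's transition system — 5 states:
  q0 = a.(b.b.0 + (a.(rec X. a.(b.b.0 + (a.X + X\{a}))) + (rec X. a.(b.b.0 + (a.X + X\{a})))\{a})) → ··a··> q1
  q1 = b.b.0 + (a.(rec X. a.(b.b.0 + (a.X + X\{a}))) + (rec X. a.(b.b.0 + (a.X + X\{a})))\{a}) → ··a··> q2, ··b··> q3
  q2 = rec X. a.(b.b.0 + (a.X + X\{a})) → ··a··> q1
  q3 = b.0 → ··b··> q4
  q4 = 0 → (no moves)
Coarsest stable partition (strong bisimilarity classes):
  B0 = {p0, q0, q2}
  B1 = {p1, q1}
  B2 = {p2, q3}
  B3 = {p3, q4}
p0 ∈ B0, q0 ∈ B0 → same block
Bisimilar ⇒ trace-equivalent.

traces(P) = traces(Q)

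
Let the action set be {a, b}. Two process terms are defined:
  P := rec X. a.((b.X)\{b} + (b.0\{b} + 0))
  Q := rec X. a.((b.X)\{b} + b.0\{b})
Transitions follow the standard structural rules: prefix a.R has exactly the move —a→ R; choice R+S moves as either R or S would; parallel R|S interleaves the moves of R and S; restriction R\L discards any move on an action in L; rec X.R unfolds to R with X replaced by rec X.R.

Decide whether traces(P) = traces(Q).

Reachable graph of P (3 states):
  s0 = rec X. a.((b.X)\{b} + (b.0\{b} + 0)) | ··a··> s1
  s1 = (b.(rec X. a.((b.X)\{b} + (b.0\{b} + 0))))\{b} + (b.0\{b} + 0) | ··b··> s2
  s2 = 0\{b} | ∅
Reachable graph of Q (3 states):
  t0 = rec X. a.((b.X)\{b} + b.0\{b}) | ··a··> t1
  t1 = (b.(rec X. a.((b.X)\{b} + b.0\{b})))\{b} + b.0\{b} | ··b··> t2
  t2 = 0\{b} | ∅
Coarsest stable partition (strong bisimilarity classes):
  B0 = {s0, t0}
  B1 = {s1, t1}
  B2 = {s2, t2}
s0 ∈ B0, t0 ∈ B0 → same block
Bisimilar ⇒ trace-equivalent.

traces(P) = traces(Q)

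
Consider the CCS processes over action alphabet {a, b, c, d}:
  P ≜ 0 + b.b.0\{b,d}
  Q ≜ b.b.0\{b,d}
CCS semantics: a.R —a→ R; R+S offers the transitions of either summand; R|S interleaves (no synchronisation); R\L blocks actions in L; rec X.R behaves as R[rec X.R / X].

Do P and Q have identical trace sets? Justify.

LTS(P): 3 reachable states
  p0 = 0 + b.b.0\{b,d} has moves --b--▸ p1
  p1 = b.0\{b,d} has moves --b--▸ p2
  p2 = 0\{b,d} has moves stopped
LTS(Q): 3 reachable states
  q0 = b.b.0\{b,d} has moves --b--▸ q1
  q1 = b.0\{b,d} has moves --b--▸ q2
  q2 = 0\{b,d} has moves stopped
Coarsest stable partition (strong bisimilarity classes):
  B0 = {p0, q0}
  B1 = {p1, q1}
  B2 = {p2, q2}
p0 ∈ B0, q0 ∈ B0 → same block
Bisimilar ⇒ trace-equivalent.

YES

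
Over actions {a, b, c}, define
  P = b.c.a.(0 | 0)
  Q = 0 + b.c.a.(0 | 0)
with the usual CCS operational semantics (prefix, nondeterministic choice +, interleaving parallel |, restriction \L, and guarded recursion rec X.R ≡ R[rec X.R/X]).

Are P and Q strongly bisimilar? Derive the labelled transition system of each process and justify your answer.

P's transition system — 4 states:
  m0 = b.c.a.(0 | 0) ⊢ -b-> m1
  m1 = c.a.(0 | 0) ⊢ -c-> m2
  m2 = a.(0 | 0) ⊢ -a-> m3
  m3 = 0 | 0 ⊢ (no moves)
Q's transition system — 4 states:
  n0 = 0 + b.c.a.(0 | 0) ⊢ -b-> n1
  n1 = c.a.(0 | 0) ⊢ -c-> n2
  n2 = a.(0 | 0) ⊢ -a-> n3
  n3 = 0 | 0 ⊢ (no moves)
Partition-refinement fixed point:
  B0 = {m0, n0}
  B1 = {m1, n1}
  B2 = {m2, n2}
  B3 = {m3, n3}
m0 ∈ B0, n0 ∈ B0 → same block

bisimilar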